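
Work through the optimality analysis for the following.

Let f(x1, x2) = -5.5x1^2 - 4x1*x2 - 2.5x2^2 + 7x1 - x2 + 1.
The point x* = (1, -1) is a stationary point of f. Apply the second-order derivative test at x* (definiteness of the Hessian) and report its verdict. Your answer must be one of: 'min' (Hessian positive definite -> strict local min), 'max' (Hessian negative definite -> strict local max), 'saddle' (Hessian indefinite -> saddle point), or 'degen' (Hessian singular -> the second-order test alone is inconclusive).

Compute the Hessian H = grad^2 f:
  H = [[-11, -4], [-4, -5]]
Verify stationarity: grad f(x*) = H x* + g = (0, 0).
Eigenvalues of H: -13, -3.
Both eigenvalues < 0, so H is negative definite -> x* is a strict local max.

max


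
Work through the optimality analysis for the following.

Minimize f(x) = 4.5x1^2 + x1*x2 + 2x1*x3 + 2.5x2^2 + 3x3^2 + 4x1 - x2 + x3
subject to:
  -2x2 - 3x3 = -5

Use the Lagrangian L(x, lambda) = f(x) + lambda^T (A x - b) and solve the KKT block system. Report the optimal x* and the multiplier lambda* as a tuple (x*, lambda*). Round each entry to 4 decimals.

Form the Lagrangian:
  L(x, lambda) = (1/2) x^T Q x + c^T x + lambda^T (A x - b)
Stationarity (grad_x L = 0): Q x + c + A^T lambda = 0.
Primal feasibility: A x = b.

This gives the KKT block system:
  [ Q   A^T ] [ x     ]   [-c ]
  [ A    0  ] [ lambda ] = [ b ]

Solving the linear system:
  x*      = (-0.7758, 1.0532, 0.9645)
  lambda* = (1.7452)
  f(x*)   = 2.7669

x* = (-0.7758, 1.0532, 0.9645), lambda* = (1.7452)


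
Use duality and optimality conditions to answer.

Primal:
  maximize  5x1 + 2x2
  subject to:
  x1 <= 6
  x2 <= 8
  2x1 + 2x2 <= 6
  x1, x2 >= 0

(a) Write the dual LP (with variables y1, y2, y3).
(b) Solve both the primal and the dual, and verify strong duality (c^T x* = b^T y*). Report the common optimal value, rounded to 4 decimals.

The standard primal-dual pair for 'max c^T x s.t. A x <= b, x >= 0' is:
  Dual:  min b^T y  s.t.  A^T y >= c,  y >= 0.

So the dual LP is:
  minimize  6y1 + 8y2 + 6y3
  subject to:
    y1 + 2y3 >= 5
    y2 + 2y3 >= 2
    y1, y2, y3 >= 0

Solving the primal: x* = (3, 0).
  primal value c^T x* = 15.
Solving the dual: y* = (0, 0, 2.5).
  dual value b^T y* = 15.
Strong duality: c^T x* = b^T y*. Confirmed.

15


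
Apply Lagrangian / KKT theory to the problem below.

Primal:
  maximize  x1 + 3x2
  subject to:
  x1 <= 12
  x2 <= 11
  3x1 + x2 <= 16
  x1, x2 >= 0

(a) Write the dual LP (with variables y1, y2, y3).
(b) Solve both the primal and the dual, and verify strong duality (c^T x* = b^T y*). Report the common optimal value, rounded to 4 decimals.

The standard primal-dual pair for 'max c^T x s.t. A x <= b, x >= 0' is:
  Dual:  min b^T y  s.t.  A^T y >= c,  y >= 0.

So the dual LP is:
  minimize  12y1 + 11y2 + 16y3
  subject to:
    y1 + 3y3 >= 1
    y2 + y3 >= 3
    y1, y2, y3 >= 0

Solving the primal: x* = (1.6667, 11).
  primal value c^T x* = 34.6667.
Solving the dual: y* = (0, 2.6667, 0.3333).
  dual value b^T y* = 34.6667.
Strong duality: c^T x* = b^T y*. Confirmed.

34.6667


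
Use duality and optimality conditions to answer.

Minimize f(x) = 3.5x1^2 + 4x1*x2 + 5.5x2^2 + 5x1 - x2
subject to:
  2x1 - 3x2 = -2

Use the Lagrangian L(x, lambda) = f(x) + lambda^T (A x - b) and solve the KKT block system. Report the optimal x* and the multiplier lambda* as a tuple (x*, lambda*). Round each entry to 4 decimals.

Form the Lagrangian:
  L(x, lambda) = (1/2) x^T Q x + c^T x + lambda^T (A x - b)
Stationarity (grad_x L = 0): Q x + c + A^T lambda = 0.
Primal feasibility: A x = b.

This gives the KKT block system:
  [ Q   A^T ] [ x     ]   [-c ]
  [ A    0  ] [ lambda ] = [ b ]

Solving the linear system:
  x*      = (-0.6903, 0.2065)
  lambda* = (-0.4968)
  f(x*)   = -2.3258

x* = (-0.6903, 0.2065), lambda* = (-0.4968)


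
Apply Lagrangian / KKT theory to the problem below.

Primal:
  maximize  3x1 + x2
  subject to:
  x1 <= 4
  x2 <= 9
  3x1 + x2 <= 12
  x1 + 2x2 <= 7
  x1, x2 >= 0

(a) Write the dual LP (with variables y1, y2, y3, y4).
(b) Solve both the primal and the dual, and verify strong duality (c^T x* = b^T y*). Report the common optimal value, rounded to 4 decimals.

The standard primal-dual pair for 'max c^T x s.t. A x <= b, x >= 0' is:
  Dual:  min b^T y  s.t.  A^T y >= c,  y >= 0.

So the dual LP is:
  minimize  4y1 + 9y2 + 12y3 + 7y4
  subject to:
    y1 + 3y3 + y4 >= 3
    y2 + y3 + 2y4 >= 1
    y1, y2, y3, y4 >= 0

Solving the primal: x* = (3.4, 1.8).
  primal value c^T x* = 12.
Solving the dual: y* = (0, 0, 1, 0).
  dual value b^T y* = 12.
Strong duality: c^T x* = b^T y*. Confirmed.

12


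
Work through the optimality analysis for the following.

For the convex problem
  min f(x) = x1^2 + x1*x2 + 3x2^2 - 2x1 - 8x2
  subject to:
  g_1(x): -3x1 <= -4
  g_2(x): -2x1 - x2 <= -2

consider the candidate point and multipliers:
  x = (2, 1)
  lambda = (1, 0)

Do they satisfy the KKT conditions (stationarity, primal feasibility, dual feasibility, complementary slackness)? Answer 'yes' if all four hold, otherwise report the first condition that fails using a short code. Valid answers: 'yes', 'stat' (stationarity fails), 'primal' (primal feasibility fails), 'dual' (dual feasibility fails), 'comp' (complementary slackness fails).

Gradient of f: grad f(x) = Q x + c = (3, 0)
Constraint values g_i(x) = a_i^T x - b_i:
  g_1((2, 1)) = -2
  g_2((2, 1)) = -3
Stationarity residual: grad f(x) + sum_i lambda_i a_i = (0, 0)
  -> stationarity OK
Primal feasibility (all g_i <= 0): OK
Dual feasibility (all lambda_i >= 0): OK
Complementary slackness (lambda_i * g_i(x) = 0 for all i): FAILS

Verdict: the first failing condition is complementary_slackness -> comp.

comp


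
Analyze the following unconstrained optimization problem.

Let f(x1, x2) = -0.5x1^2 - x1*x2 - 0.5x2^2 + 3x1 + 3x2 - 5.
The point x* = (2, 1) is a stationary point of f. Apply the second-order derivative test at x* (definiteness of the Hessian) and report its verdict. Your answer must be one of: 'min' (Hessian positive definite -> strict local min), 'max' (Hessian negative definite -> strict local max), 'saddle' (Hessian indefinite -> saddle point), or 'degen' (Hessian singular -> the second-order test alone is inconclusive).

Compute the Hessian H = grad^2 f:
  H = [[-1, -1], [-1, -1]]
Verify stationarity: grad f(x*) = H x* + g = (0, 0).
Eigenvalues of H: -2, 0.
H has a zero eigenvalue (singular; negative semidefinite but not definite), so H is neither positive definite, negative definite, nor indefinite. The second-order test alone is inconclusive -> degen.
(Indeed, f is constant along the null direction of H through x*, so x* is not a strict local extremum.)

degen


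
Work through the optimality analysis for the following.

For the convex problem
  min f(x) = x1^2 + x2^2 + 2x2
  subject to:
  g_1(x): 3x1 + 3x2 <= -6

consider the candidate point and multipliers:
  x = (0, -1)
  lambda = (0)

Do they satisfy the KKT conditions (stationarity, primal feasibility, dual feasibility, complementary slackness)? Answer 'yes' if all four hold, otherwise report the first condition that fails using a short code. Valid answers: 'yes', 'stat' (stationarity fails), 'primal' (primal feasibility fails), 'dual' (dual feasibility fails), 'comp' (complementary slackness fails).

Gradient of f: grad f(x) = Q x + c = (0, 0)
Constraint values g_i(x) = a_i^T x - b_i:
  g_1((0, -1)) = 3
Stationarity residual: grad f(x) + sum_i lambda_i a_i = (0, 0)
  -> stationarity OK
Primal feasibility (all g_i <= 0): FAILS
Dual feasibility (all lambda_i >= 0): OK
Complementary slackness (lambda_i * g_i(x) = 0 for all i): OK

Verdict: the first failing condition is primal_feasibility -> primal.

primal


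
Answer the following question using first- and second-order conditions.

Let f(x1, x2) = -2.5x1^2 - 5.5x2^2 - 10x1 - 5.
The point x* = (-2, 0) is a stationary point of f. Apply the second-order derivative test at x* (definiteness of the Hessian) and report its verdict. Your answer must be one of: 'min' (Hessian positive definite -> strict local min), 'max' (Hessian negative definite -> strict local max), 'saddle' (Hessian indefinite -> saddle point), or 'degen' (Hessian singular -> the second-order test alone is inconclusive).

Compute the Hessian H = grad^2 f:
  H = [[-5, 0], [0, -11]]
Verify stationarity: grad f(x*) = H x* + g = (0, 0).
Eigenvalues of H: -11, -5.
Both eigenvalues < 0, so H is negative definite -> x* is a strict local max.

max


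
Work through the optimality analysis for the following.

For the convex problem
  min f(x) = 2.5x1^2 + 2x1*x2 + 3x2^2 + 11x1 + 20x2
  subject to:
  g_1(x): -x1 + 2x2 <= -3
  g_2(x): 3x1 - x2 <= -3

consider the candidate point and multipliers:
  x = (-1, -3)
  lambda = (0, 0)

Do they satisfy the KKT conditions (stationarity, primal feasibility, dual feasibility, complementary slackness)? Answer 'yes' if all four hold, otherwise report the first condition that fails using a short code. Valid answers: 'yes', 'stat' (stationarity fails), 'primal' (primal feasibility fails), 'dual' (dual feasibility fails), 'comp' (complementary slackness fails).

Gradient of f: grad f(x) = Q x + c = (0, 0)
Constraint values g_i(x) = a_i^T x - b_i:
  g_1((-1, -3)) = -2
  g_2((-1, -3)) = 3
Stationarity residual: grad f(x) + sum_i lambda_i a_i = (0, 0)
  -> stationarity OK
Primal feasibility (all g_i <= 0): FAILS
Dual feasibility (all lambda_i >= 0): OK
Complementary slackness (lambda_i * g_i(x) = 0 for all i): OK

Verdict: the first failing condition is primal_feasibility -> primal.

primal


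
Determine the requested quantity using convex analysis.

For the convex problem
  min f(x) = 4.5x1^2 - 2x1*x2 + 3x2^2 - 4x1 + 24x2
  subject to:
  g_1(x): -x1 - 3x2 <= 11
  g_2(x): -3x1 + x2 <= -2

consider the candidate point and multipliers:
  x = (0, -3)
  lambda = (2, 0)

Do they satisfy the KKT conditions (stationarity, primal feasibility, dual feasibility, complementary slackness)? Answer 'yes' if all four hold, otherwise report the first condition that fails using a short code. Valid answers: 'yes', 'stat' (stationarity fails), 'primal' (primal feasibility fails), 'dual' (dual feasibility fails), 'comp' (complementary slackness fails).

Gradient of f: grad f(x) = Q x + c = (2, 6)
Constraint values g_i(x) = a_i^T x - b_i:
  g_1((0, -3)) = -2
  g_2((0, -3)) = -1
Stationarity residual: grad f(x) + sum_i lambda_i a_i = (0, 0)
  -> stationarity OK
Primal feasibility (all g_i <= 0): OK
Dual feasibility (all lambda_i >= 0): OK
Complementary slackness (lambda_i * g_i(x) = 0 for all i): FAILS

Verdict: the first failing condition is complementary_slackness -> comp.

comp


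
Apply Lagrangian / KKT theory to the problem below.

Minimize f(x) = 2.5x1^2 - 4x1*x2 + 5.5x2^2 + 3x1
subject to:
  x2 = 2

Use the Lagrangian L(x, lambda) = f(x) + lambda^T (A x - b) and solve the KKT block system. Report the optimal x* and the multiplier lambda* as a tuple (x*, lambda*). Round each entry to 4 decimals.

Form the Lagrangian:
  L(x, lambda) = (1/2) x^T Q x + c^T x + lambda^T (A x - b)
Stationarity (grad_x L = 0): Q x + c + A^T lambda = 0.
Primal feasibility: A x = b.

This gives the KKT block system:
  [ Q   A^T ] [ x     ]   [-c ]
  [ A    0  ] [ lambda ] = [ b ]

Solving the linear system:
  x*      = (1, 2)
  lambda* = (-18)
  f(x*)   = 19.5

x* = (1, 2), lambda* = (-18)


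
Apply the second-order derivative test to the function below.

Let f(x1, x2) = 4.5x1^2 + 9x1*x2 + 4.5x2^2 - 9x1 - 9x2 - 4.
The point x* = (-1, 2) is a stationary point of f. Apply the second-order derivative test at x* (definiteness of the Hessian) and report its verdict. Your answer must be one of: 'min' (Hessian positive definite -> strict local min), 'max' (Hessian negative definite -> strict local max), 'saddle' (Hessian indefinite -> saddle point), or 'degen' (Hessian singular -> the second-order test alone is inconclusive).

Compute the Hessian H = grad^2 f:
  H = [[9, 9], [9, 9]]
Verify stationarity: grad f(x*) = H x* + g = (0, 0).
Eigenvalues of H: 0, 18.
H has a zero eigenvalue (singular; positive semidefinite but not definite), so H is neither positive definite, negative definite, nor indefinite. The second-order test alone is inconclusive -> degen.
(Indeed, f is constant along the null direction of H through x*, so x* is not a strict local extremum.)

degen


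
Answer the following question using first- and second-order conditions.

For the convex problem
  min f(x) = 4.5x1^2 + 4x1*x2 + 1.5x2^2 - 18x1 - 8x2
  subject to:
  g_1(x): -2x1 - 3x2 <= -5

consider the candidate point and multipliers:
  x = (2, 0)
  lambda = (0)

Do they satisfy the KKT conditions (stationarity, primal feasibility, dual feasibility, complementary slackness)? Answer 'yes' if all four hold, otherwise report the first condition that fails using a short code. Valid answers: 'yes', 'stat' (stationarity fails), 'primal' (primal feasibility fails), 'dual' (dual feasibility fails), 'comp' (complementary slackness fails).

Gradient of f: grad f(x) = Q x + c = (0, 0)
Constraint values g_i(x) = a_i^T x - b_i:
  g_1((2, 0)) = 1
Stationarity residual: grad f(x) + sum_i lambda_i a_i = (0, 0)
  -> stationarity OK
Primal feasibility (all g_i <= 0): FAILS
Dual feasibility (all lambda_i >= 0): OK
Complementary slackness (lambda_i * g_i(x) = 0 for all i): OK

Verdict: the first failing condition is primal_feasibility -> primal.

primal


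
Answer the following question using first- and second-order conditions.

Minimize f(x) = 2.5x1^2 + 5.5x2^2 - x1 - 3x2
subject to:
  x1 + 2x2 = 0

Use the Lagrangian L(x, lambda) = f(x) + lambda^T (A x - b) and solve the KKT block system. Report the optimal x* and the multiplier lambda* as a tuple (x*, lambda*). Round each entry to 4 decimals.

Form the Lagrangian:
  L(x, lambda) = (1/2) x^T Q x + c^T x + lambda^T (A x - b)
Stationarity (grad_x L = 0): Q x + c + A^T lambda = 0.
Primal feasibility: A x = b.

This gives the KKT block system:
  [ Q   A^T ] [ x     ]   [-c ]
  [ A    0  ] [ lambda ] = [ b ]

Solving the linear system:
  x*      = (-0.0645, 0.0323)
  lambda* = (1.3226)
  f(x*)   = -0.0161

x* = (-0.0645, 0.0323), lambda* = (1.3226)


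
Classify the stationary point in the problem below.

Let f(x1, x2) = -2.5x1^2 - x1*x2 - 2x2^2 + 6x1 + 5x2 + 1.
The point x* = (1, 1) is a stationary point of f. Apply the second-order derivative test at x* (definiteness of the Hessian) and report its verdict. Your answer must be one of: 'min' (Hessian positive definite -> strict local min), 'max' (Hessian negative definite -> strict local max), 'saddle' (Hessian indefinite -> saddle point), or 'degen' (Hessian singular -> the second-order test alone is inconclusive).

Compute the Hessian H = grad^2 f:
  H = [[-5, -1], [-1, -4]]
Verify stationarity: grad f(x*) = H x* + g = (0, 0).
Eigenvalues of H: -5.618, -3.382.
Both eigenvalues < 0, so H is negative definite -> x* is a strict local max.

max


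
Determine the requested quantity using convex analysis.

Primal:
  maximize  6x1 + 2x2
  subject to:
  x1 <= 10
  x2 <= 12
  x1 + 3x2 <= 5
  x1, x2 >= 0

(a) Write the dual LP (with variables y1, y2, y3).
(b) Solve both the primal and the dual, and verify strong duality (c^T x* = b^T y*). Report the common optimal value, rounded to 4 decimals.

The standard primal-dual pair for 'max c^T x s.t. A x <= b, x >= 0' is:
  Dual:  min b^T y  s.t.  A^T y >= c,  y >= 0.

So the dual LP is:
  minimize  10y1 + 12y2 + 5y3
  subject to:
    y1 + y3 >= 6
    y2 + 3y3 >= 2
    y1, y2, y3 >= 0

Solving the primal: x* = (5, 0).
  primal value c^T x* = 30.
Solving the dual: y* = (0, 0, 6).
  dual value b^T y* = 30.
Strong duality: c^T x* = b^T y*. Confirmed.

30


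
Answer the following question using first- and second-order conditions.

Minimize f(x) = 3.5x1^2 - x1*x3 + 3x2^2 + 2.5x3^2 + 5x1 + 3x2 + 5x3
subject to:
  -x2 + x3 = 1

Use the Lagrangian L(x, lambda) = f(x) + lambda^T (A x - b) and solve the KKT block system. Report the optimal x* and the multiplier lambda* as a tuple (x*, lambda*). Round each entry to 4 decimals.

Form the Lagrangian:
  L(x, lambda) = (1/2) x^T Q x + c^T x + lambda^T (A x - b)
Stationarity (grad_x L = 0): Q x + c + A^T lambda = 0.
Primal feasibility: A x = b.

This gives the KKT block system:
  [ Q   A^T ] [ x     ]   [-c ]
  [ A    0  ] [ lambda ] = [ b ]

Solving the linear system:
  x*      = (-0.75, -1.25, -0.25)
  lambda* = (-4.5)
  f(x*)   = -2.125

x* = (-0.75, -1.25, -0.25), lambda* = (-4.5)


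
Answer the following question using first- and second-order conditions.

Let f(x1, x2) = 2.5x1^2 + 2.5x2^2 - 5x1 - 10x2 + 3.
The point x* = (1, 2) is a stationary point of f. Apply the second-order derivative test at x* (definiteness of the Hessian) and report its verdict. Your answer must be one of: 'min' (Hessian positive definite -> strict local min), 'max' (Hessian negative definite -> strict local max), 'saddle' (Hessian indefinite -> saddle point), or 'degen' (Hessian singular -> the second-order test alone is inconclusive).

Compute the Hessian H = grad^2 f:
  H = [[5, 0], [0, 5]]
Verify stationarity: grad f(x*) = H x* + g = (0, 0).
Eigenvalues of H: 5, 5.
Both eigenvalues > 0, so H is positive definite -> x* is a strict local min.

min


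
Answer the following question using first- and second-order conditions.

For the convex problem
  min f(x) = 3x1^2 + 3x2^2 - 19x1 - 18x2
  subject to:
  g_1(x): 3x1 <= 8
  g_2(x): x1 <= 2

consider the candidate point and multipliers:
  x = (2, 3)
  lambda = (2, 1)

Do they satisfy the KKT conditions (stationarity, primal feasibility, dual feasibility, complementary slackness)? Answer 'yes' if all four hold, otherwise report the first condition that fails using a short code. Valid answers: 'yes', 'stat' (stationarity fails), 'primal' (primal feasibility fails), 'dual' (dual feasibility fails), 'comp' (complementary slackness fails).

Gradient of f: grad f(x) = Q x + c = (-7, 0)
Constraint values g_i(x) = a_i^T x - b_i:
  g_1((2, 3)) = -2
  g_2((2, 3)) = 0
Stationarity residual: grad f(x) + sum_i lambda_i a_i = (0, 0)
  -> stationarity OK
Primal feasibility (all g_i <= 0): OK
Dual feasibility (all lambda_i >= 0): OK
Complementary slackness (lambda_i * g_i(x) = 0 for all i): FAILS

Verdict: the first failing condition is complementary_slackness -> comp.

comp


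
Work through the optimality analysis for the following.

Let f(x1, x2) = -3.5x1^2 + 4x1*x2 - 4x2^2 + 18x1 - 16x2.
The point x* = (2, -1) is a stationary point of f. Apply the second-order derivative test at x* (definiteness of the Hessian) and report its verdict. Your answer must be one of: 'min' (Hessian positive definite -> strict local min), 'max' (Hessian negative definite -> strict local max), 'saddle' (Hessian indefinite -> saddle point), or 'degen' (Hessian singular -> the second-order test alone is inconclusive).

Compute the Hessian H = grad^2 f:
  H = [[-7, 4], [4, -8]]
Verify stationarity: grad f(x*) = H x* + g = (0, 0).
Eigenvalues of H: -11.5311, -3.4689.
Both eigenvalues < 0, so H is negative definite -> x* is a strict local max.

max


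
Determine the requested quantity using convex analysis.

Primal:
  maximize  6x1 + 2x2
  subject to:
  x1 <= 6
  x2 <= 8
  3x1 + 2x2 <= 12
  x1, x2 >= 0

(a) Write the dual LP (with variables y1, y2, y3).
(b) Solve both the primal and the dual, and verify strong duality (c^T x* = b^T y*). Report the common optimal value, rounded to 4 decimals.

The standard primal-dual pair for 'max c^T x s.t. A x <= b, x >= 0' is:
  Dual:  min b^T y  s.t.  A^T y >= c,  y >= 0.

So the dual LP is:
  minimize  6y1 + 8y2 + 12y3
  subject to:
    y1 + 3y3 >= 6
    y2 + 2y3 >= 2
    y1, y2, y3 >= 0

Solving the primal: x* = (4, 0).
  primal value c^T x* = 24.
Solving the dual: y* = (0, 0, 2).
  dual value b^T y* = 24.
Strong duality: c^T x* = b^T y*. Confirmed.

24


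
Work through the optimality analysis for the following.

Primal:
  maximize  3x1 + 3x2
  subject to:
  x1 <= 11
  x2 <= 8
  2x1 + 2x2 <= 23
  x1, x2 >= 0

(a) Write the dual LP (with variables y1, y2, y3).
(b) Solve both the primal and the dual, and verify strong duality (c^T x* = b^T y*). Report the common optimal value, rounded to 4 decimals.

The standard primal-dual pair for 'max c^T x s.t. A x <= b, x >= 0' is:
  Dual:  min b^T y  s.t.  A^T y >= c,  y >= 0.

So the dual LP is:
  minimize  11y1 + 8y2 + 23y3
  subject to:
    y1 + 2y3 >= 3
    y2 + 2y3 >= 3
    y1, y2, y3 >= 0

Solving the primal: x* = (3.5, 8).
  primal value c^T x* = 34.5.
Solving the dual: y* = (0, 0, 1.5).
  dual value b^T y* = 34.5.
Strong duality: c^T x* = b^T y*. Confirmed.

34.5


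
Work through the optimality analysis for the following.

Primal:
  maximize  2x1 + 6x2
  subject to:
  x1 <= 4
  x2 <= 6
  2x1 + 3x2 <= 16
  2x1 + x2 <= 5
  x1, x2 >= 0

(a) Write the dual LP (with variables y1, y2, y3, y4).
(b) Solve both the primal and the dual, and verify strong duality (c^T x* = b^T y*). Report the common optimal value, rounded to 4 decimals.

The standard primal-dual pair for 'max c^T x s.t. A x <= b, x >= 0' is:
  Dual:  min b^T y  s.t.  A^T y >= c,  y >= 0.

So the dual LP is:
  minimize  4y1 + 6y2 + 16y3 + 5y4
  subject to:
    y1 + 2y3 + 2y4 >= 2
    y2 + 3y3 + y4 >= 6
    y1, y2, y3, y4 >= 0

Solving the primal: x* = (0, 5).
  primal value c^T x* = 30.
Solving the dual: y* = (0, 0, 0, 6).
  dual value b^T y* = 30.
Strong duality: c^T x* = b^T y*. Confirmed.

30


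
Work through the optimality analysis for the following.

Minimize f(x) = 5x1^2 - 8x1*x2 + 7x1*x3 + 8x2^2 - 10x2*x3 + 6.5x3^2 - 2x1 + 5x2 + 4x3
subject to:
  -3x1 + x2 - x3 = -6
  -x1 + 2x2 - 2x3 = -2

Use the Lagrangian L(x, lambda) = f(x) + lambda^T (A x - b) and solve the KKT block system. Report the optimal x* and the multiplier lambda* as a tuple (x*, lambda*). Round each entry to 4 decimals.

Form the Lagrangian:
  L(x, lambda) = (1/2) x^T Q x + c^T x + lambda^T (A x - b)
Stationarity (grad_x L = 0): Q x + c + A^T lambda = 0.
Primal feasibility: A x = b.

This gives the KKT block system:
  [ Q   A^T ] [ x     ]   [-c ]
  [ A    0  ] [ lambda ] = [ b ]

Solving the linear system:
  x*      = (2, -0.7778, -0.7778)
  lambda* = (4.3778, 5.6444)
  f(x*)   = 13.2778

x* = (2, -0.7778, -0.7778), lambda* = (4.3778, 5.6444)


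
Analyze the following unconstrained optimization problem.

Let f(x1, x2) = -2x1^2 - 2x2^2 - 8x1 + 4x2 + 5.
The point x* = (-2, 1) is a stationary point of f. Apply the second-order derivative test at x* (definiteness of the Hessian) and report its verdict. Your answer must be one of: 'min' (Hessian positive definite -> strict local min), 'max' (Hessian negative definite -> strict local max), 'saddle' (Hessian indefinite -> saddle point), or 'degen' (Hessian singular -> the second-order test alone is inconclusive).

Compute the Hessian H = grad^2 f:
  H = [[-4, 0], [0, -4]]
Verify stationarity: grad f(x*) = H x* + g = (0, 0).
Eigenvalues of H: -4, -4.
Both eigenvalues < 0, so H is negative definite -> x* is a strict local max.

max


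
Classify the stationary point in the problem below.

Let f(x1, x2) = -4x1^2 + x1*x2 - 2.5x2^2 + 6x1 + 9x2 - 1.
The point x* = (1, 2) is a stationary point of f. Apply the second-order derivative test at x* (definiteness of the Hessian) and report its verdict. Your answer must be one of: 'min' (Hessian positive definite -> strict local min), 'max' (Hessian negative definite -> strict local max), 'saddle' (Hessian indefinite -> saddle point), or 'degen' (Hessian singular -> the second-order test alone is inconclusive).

Compute the Hessian H = grad^2 f:
  H = [[-8, 1], [1, -5]]
Verify stationarity: grad f(x*) = H x* + g = (0, 0).
Eigenvalues of H: -8.3028, -4.6972.
Both eigenvalues < 0, so H is negative definite -> x* is a strict local max.

max


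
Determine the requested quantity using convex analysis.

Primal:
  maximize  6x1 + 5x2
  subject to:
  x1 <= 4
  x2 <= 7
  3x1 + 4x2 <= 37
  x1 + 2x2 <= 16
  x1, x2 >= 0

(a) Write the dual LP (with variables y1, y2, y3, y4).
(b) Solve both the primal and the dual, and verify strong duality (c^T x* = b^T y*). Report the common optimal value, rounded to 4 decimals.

The standard primal-dual pair for 'max c^T x s.t. A x <= b, x >= 0' is:
  Dual:  min b^T y  s.t.  A^T y >= c,  y >= 0.

So the dual LP is:
  minimize  4y1 + 7y2 + 37y3 + 16y4
  subject to:
    y1 + 3y3 + y4 >= 6
    y2 + 4y3 + 2y4 >= 5
    y1, y2, y3, y4 >= 0

Solving the primal: x* = (4, 6).
  primal value c^T x* = 54.
Solving the dual: y* = (3.5, 0, 0, 2.5).
  dual value b^T y* = 54.
Strong duality: c^T x* = b^T y*. Confirmed.

54


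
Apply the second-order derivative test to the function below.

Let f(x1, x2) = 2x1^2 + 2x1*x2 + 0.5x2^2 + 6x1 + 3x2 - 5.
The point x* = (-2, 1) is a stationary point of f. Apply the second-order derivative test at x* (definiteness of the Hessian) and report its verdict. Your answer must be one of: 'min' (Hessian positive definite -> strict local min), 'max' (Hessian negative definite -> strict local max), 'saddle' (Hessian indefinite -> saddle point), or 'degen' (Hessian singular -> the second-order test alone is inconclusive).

Compute the Hessian H = grad^2 f:
  H = [[4, 2], [2, 1]]
Verify stationarity: grad f(x*) = H x* + g = (0, 0).
Eigenvalues of H: 0, 5.
H has a zero eigenvalue (singular; positive semidefinite but not definite), so H is neither positive definite, negative definite, nor indefinite. The second-order test alone is inconclusive -> degen.
(Indeed, f is constant along the null direction of H through x*, so x* is not a strict local extremum.)

degen


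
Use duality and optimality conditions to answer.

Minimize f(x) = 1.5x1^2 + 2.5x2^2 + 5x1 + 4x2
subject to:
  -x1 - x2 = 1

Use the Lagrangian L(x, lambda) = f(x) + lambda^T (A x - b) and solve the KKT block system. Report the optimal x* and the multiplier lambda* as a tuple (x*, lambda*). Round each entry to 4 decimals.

Form the Lagrangian:
  L(x, lambda) = (1/2) x^T Q x + c^T x + lambda^T (A x - b)
Stationarity (grad_x L = 0): Q x + c + A^T lambda = 0.
Primal feasibility: A x = b.

This gives the KKT block system:
  [ Q   A^T ] [ x     ]   [-c ]
  [ A    0  ] [ lambda ] = [ b ]

Solving the linear system:
  x*      = (-0.75, -0.25)
  lambda* = (2.75)
  f(x*)   = -3.75

x* = (-0.75, -0.25), lambda* = (2.75)


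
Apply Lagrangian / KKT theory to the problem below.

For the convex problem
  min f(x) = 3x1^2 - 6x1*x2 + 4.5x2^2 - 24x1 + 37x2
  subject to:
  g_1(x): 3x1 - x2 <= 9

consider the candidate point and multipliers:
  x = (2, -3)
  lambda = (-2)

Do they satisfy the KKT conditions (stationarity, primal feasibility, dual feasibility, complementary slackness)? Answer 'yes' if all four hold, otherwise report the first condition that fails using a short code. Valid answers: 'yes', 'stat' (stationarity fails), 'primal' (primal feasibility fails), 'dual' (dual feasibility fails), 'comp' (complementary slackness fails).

Gradient of f: grad f(x) = Q x + c = (6, -2)
Constraint values g_i(x) = a_i^T x - b_i:
  g_1((2, -3)) = 0
Stationarity residual: grad f(x) + sum_i lambda_i a_i = (0, 0)
  -> stationarity OK
Primal feasibility (all g_i <= 0): OK
Dual feasibility (all lambda_i >= 0): FAILS
Complementary slackness (lambda_i * g_i(x) = 0 for all i): OK

Verdict: the first failing condition is dual_feasibility -> dual.

dual


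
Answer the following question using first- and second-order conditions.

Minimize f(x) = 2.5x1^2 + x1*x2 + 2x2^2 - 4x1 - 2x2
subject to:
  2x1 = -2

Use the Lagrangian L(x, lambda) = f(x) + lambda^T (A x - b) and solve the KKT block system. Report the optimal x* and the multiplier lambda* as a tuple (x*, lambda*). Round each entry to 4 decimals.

Form the Lagrangian:
  L(x, lambda) = (1/2) x^T Q x + c^T x + lambda^T (A x - b)
Stationarity (grad_x L = 0): Q x + c + A^T lambda = 0.
Primal feasibility: A x = b.

This gives the KKT block system:
  [ Q   A^T ] [ x     ]   [-c ]
  [ A    0  ] [ lambda ] = [ b ]

Solving the linear system:
  x*      = (-1, 0.75)
  lambda* = (4.125)
  f(x*)   = 5.375

x* = (-1, 0.75), lambda* = (4.125)


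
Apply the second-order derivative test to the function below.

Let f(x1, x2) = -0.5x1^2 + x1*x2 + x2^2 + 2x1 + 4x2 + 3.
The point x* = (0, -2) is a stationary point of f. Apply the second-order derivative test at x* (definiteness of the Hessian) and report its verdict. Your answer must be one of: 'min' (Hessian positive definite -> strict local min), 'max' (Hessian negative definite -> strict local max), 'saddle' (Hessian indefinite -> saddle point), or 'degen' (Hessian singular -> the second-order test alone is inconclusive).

Compute the Hessian H = grad^2 f:
  H = [[-1, 1], [1, 2]]
Verify stationarity: grad f(x*) = H x* + g = (0, 0).
Eigenvalues of H: -1.3028, 2.3028.
Eigenvalues have mixed signs, so H is indefinite -> x* is a saddle point.

saddle


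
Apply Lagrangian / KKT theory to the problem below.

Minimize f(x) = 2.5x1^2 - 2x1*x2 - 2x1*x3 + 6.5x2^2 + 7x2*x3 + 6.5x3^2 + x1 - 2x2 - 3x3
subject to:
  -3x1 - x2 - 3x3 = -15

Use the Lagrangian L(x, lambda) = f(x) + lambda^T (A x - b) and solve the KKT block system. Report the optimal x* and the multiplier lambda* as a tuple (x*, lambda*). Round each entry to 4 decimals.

Form the Lagrangian:
  L(x, lambda) = (1/2) x^T Q x + c^T x + lambda^T (A x - b)
Stationarity (grad_x L = 0): Q x + c + A^T lambda = 0.
Primal feasibility: A x = b.

This gives the KKT block system:
  [ Q   A^T ] [ x     ]   [-c ]
  [ A    0  ] [ lambda ] = [ b ]

Solving the linear system:
  x*      = (3.2388, 0.0636, 1.74)
  lambda* = (4.529)
  f(x*)   = 32.9135

x* = (3.2388, 0.0636, 1.74), lambda* = (4.529)


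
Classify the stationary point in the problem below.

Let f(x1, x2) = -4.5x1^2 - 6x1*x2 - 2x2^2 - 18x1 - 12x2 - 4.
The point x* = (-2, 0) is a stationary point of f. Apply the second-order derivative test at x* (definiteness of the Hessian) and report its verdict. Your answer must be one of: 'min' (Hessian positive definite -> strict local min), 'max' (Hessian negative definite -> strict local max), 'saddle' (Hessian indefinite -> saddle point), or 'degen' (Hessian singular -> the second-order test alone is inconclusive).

Compute the Hessian H = grad^2 f:
  H = [[-9, -6], [-6, -4]]
Verify stationarity: grad f(x*) = H x* + g = (0, 0).
Eigenvalues of H: -13, 0.
H has a zero eigenvalue (singular; negative semidefinite but not definite), so H is neither positive definite, negative definite, nor indefinite. The second-order test alone is inconclusive -> degen.
(Indeed, f is constant along the null direction of H through x*, so x* is not a strict local extremum.)

degen


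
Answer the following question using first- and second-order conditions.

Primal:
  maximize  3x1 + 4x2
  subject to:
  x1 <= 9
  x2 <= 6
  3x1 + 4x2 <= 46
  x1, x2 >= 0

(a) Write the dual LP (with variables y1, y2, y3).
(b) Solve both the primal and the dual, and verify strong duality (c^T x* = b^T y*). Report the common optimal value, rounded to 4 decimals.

The standard primal-dual pair for 'max c^T x s.t. A x <= b, x >= 0' is:
  Dual:  min b^T y  s.t.  A^T y >= c,  y >= 0.

So the dual LP is:
  minimize  9y1 + 6y2 + 46y3
  subject to:
    y1 + 3y3 >= 3
    y2 + 4y3 >= 4
    y1, y2, y3 >= 0

Solving the primal: x* = (7.3333, 6).
  primal value c^T x* = 46.
Solving the dual: y* = (0, 0, 1).
  dual value b^T y* = 46.
Strong duality: c^T x* = b^T y*. Confirmed.

46


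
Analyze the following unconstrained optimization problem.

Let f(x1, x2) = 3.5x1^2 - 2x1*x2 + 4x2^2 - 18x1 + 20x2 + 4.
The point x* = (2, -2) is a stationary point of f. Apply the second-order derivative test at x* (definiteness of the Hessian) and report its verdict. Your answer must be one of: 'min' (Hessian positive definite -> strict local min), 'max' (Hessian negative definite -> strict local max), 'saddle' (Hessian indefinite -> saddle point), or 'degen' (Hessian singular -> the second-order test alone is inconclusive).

Compute the Hessian H = grad^2 f:
  H = [[7, -2], [-2, 8]]
Verify stationarity: grad f(x*) = H x* + g = (0, 0).
Eigenvalues of H: 5.4384, 9.5616.
Both eigenvalues > 0, so H is positive definite -> x* is a strict local min.

min


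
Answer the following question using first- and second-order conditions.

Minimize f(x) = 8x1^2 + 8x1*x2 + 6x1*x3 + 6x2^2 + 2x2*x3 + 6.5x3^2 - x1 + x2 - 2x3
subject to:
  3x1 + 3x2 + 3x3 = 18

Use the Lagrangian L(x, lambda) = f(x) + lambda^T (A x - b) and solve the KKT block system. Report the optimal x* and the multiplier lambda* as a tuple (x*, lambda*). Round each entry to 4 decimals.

Form the Lagrangian:
  L(x, lambda) = (1/2) x^T Q x + c^T x + lambda^T (A x - b)
Stationarity (grad_x L = 0): Q x + c + A^T lambda = 0.
Primal feasibility: A x = b.

This gives the KKT block system:
  [ Q   A^T ] [ x     ]   [-c ]
  [ A    0  ] [ lambda ] = [ b ]

Solving the linear system:
  x*      = (0.2234, 2.8617, 2.9149)
  lambda* = (-14.3191)
  f(x*)   = 127.2766

x* = (0.2234, 2.8617, 2.9149), lambda* = (-14.3191)


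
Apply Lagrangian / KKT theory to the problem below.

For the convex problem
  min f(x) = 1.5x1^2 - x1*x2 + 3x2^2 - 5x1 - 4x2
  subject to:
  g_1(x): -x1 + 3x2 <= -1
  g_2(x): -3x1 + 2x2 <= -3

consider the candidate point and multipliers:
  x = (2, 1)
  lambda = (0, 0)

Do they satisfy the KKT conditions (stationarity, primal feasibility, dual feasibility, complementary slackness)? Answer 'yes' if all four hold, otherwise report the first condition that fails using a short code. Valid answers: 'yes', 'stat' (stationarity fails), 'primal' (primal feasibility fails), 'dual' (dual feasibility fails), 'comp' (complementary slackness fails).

Gradient of f: grad f(x) = Q x + c = (0, 0)
Constraint values g_i(x) = a_i^T x - b_i:
  g_1((2, 1)) = 2
  g_2((2, 1)) = -1
Stationarity residual: grad f(x) + sum_i lambda_i a_i = (0, 0)
  -> stationarity OK
Primal feasibility (all g_i <= 0): FAILS
Dual feasibility (all lambda_i >= 0): OK
Complementary slackness (lambda_i * g_i(x) = 0 for all i): OK

Verdict: the first failing condition is primal_feasibility -> primal.

primal


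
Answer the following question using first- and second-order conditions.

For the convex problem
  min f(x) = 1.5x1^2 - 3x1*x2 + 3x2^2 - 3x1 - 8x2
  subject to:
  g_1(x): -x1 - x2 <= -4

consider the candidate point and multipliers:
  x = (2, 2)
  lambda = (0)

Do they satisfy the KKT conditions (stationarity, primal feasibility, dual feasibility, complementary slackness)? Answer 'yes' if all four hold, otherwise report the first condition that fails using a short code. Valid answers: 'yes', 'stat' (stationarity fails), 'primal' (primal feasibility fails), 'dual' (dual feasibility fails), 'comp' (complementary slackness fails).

Gradient of f: grad f(x) = Q x + c = (-3, -2)
Constraint values g_i(x) = a_i^T x - b_i:
  g_1((2, 2)) = 0
Stationarity residual: grad f(x) + sum_i lambda_i a_i = (-3, -2)
  -> stationarity FAILS
Primal feasibility (all g_i <= 0): OK
Dual feasibility (all lambda_i >= 0): OK
Complementary slackness (lambda_i * g_i(x) = 0 for all i): OK

Verdict: the first failing condition is stationarity -> stat.

stat


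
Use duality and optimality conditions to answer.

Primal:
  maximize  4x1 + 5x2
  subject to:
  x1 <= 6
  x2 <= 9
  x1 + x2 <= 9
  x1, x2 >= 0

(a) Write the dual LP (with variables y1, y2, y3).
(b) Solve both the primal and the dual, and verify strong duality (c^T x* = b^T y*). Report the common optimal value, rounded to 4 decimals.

The standard primal-dual pair for 'max c^T x s.t. A x <= b, x >= 0' is:
  Dual:  min b^T y  s.t.  A^T y >= c,  y >= 0.

So the dual LP is:
  minimize  6y1 + 9y2 + 9y3
  subject to:
    y1 + y3 >= 4
    y2 + y3 >= 5
    y1, y2, y3 >= 0

Solving the primal: x* = (0, 9).
  primal value c^T x* = 45.
Solving the dual: y* = (0, 0, 5).
  dual value b^T y* = 45.
Strong duality: c^T x* = b^T y*. Confirmed.

45


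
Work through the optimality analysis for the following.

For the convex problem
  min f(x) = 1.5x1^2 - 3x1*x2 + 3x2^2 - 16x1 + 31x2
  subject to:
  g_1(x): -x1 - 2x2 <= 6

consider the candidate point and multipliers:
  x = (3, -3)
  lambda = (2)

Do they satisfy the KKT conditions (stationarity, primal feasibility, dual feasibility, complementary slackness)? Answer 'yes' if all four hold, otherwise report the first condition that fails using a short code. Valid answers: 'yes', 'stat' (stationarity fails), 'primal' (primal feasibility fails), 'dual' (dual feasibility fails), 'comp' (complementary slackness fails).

Gradient of f: grad f(x) = Q x + c = (2, 4)
Constraint values g_i(x) = a_i^T x - b_i:
  g_1((3, -3)) = -3
Stationarity residual: grad f(x) + sum_i lambda_i a_i = (0, 0)
  -> stationarity OK
Primal feasibility (all g_i <= 0): OK
Dual feasibility (all lambda_i >= 0): OK
Complementary slackness (lambda_i * g_i(x) = 0 for all i): FAILS

Verdict: the first failing condition is complementary_slackness -> comp.

comp


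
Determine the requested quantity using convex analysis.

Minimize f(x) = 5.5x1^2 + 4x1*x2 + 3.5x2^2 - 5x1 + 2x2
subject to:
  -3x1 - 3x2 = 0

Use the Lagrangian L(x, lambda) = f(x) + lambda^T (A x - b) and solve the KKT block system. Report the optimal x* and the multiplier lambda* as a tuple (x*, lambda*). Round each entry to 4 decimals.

Form the Lagrangian:
  L(x, lambda) = (1/2) x^T Q x + c^T x + lambda^T (A x - b)
Stationarity (grad_x L = 0): Q x + c + A^T lambda = 0.
Primal feasibility: A x = b.

This gives the KKT block system:
  [ Q   A^T ] [ x     ]   [-c ]
  [ A    0  ] [ lambda ] = [ b ]

Solving the linear system:
  x*      = (0.7, -0.7)
  lambda* = (-0.0333)
  f(x*)   = -2.45

x* = (0.7, -0.7), lambda* = (-0.0333)


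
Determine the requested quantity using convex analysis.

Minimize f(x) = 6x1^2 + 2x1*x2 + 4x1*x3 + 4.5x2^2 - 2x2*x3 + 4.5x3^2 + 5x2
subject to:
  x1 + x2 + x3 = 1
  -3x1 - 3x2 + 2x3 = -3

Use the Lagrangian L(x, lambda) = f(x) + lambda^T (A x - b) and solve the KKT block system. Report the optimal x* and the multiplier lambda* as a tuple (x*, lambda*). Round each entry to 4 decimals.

Form the Lagrangian:
  L(x, lambda) = (1/2) x^T Q x + c^T x + lambda^T (A x - b)
Stationarity (grad_x L = 0): Q x + c + A^T lambda = 0.
Primal feasibility: A x = b.

This gives the KKT block system:
  [ Q   A^T ] [ x     ]   [-c ]
  [ A    0  ] [ lambda ] = [ b ]

Solving the linear system:
  x*      = (0.7059, 0.2941, 0)
  lambda* = (-4.9647, 1.3647)
  f(x*)   = 5.2647

x* = (0.7059, 0.2941, 0), lambda* = (-4.9647, 1.3647)


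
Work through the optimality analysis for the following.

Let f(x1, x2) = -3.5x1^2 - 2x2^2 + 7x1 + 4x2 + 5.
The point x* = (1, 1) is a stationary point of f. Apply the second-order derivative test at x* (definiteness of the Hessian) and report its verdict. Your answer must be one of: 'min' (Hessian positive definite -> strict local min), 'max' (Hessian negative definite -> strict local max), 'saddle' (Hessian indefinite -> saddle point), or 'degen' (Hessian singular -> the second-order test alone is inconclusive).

Compute the Hessian H = grad^2 f:
  H = [[-7, 0], [0, -4]]
Verify stationarity: grad f(x*) = H x* + g = (0, 0).
Eigenvalues of H: -7, -4.
Both eigenvalues < 0, so H is negative definite -> x* is a strict local max.

max


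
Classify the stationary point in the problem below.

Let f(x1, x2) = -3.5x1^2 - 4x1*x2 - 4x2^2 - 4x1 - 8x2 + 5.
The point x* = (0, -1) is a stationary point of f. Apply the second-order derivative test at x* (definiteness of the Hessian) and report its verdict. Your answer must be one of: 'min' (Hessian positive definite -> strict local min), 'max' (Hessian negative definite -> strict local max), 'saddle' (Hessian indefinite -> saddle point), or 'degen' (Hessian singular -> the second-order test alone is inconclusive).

Compute the Hessian H = grad^2 f:
  H = [[-7, -4], [-4, -8]]
Verify stationarity: grad f(x*) = H x* + g = (0, 0).
Eigenvalues of H: -11.5311, -3.4689.
Both eigenvalues < 0, so H is negative definite -> x* is a strict local max.

max


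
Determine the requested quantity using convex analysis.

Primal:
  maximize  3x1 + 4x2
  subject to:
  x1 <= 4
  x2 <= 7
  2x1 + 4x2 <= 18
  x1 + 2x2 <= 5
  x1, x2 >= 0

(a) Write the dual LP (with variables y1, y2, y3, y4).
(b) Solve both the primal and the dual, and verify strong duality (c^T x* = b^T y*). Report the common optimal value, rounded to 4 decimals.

The standard primal-dual pair for 'max c^T x s.t. A x <= b, x >= 0' is:
  Dual:  min b^T y  s.t.  A^T y >= c,  y >= 0.

So the dual LP is:
  minimize  4y1 + 7y2 + 18y3 + 5y4
  subject to:
    y1 + 2y3 + y4 >= 3
    y2 + 4y3 + 2y4 >= 4
    y1, y2, y3, y4 >= 0

Solving the primal: x* = (4, 0.5).
  primal value c^T x* = 14.
Solving the dual: y* = (1, 0, 0, 2).
  dual value b^T y* = 14.
Strong duality: c^T x* = b^T y*. Confirmed.

14
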